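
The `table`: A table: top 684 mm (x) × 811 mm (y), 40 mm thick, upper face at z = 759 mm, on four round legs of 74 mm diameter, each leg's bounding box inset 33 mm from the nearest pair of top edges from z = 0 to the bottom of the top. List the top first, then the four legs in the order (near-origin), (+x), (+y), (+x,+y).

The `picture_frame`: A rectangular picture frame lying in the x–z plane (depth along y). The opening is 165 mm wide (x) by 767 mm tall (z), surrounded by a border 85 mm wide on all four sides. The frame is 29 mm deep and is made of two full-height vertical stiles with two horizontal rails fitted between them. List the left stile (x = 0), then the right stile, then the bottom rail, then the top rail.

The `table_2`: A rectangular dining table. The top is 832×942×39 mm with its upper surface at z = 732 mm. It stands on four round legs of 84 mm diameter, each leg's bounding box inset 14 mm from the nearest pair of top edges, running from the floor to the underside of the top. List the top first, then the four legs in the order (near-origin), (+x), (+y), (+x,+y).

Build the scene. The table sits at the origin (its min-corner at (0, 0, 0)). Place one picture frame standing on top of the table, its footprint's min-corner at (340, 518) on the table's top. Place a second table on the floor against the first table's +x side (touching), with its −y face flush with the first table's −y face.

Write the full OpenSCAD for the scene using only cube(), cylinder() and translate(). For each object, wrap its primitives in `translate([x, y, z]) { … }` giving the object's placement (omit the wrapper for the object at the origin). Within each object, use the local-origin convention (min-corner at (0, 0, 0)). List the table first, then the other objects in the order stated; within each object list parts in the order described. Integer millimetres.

translate([0, 0, 719]) cube([684, 811, 40]);
translate([70, 70, 0]) cylinder(h = 719, r = 37);
translate([614, 70, 0]) cylinder(h = 719, r = 37);
translate([70, 741, 0]) cylinder(h = 719, r = 37);
translate([614, 741, 0]) cylinder(h = 719, r = 37);
translate([340, 518, 759]) {
  cube([85, 29, 937]);
  translate([250, 0, 0]) cube([85, 29, 937]);
  translate([85, 0, 0]) cube([165, 29, 85]);
  translate([85, 0, 852]) cube([165, 29, 85]);
}
translate([684, 0, 0]) {
  translate([0, 0, 693]) cube([832, 942, 39]);
  translate([56, 56, 0]) cylinder(h = 693, r = 42);
  translate([776, 56, 0]) cylinder(h = 693, r = 42);
  translate([56, 886, 0]) cylinder(h = 693, r = 42);
  translate([776, 886, 0]) cylinder(h = 693, r = 42);
}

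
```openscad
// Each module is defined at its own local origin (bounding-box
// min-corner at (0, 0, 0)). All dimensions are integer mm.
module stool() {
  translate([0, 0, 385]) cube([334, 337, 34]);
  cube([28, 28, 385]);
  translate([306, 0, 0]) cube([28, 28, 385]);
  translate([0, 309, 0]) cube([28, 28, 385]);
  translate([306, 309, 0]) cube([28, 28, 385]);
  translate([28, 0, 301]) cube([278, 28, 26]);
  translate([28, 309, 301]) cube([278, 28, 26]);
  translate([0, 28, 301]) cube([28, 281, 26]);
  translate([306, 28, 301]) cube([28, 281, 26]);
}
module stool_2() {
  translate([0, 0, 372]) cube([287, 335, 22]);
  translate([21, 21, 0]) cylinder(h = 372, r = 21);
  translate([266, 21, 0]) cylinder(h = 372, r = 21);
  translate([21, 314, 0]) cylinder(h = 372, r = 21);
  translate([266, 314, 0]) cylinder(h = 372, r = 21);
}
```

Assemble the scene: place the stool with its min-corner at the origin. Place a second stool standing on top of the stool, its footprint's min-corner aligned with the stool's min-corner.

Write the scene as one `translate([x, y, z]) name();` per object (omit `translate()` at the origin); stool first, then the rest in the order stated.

stool();
translate([0, 0, 419]) stool_2();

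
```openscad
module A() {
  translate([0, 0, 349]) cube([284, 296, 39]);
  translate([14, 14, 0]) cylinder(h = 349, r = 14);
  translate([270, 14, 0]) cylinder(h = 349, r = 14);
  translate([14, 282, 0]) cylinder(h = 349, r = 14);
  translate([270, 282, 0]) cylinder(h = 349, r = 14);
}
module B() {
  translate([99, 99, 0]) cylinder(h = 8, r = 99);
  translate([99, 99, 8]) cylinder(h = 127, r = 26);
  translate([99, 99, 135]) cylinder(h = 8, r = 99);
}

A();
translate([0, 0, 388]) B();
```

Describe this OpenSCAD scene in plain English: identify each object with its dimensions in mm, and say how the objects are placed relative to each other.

A is a four-legged stool. The seat is 284×296 mm, 39 mm thick, top at z = 388 mm. It stands on four round legs, each 28 mm in diameter, from z = 0 to the seat underside, each leg's axis is inset half a diameter from the nearest pair of seat edges (so the leg's bounding box is flush with the corner).

B is a spool: two coaxial disc flanges of radius 99 mm and thickness 8 mm, joined by a core cylinder of radius 26 mm and height 127 mm. The lower flange rests on z = 0 and the three cylinders share a vertical axis.

The spool is on top of the stool.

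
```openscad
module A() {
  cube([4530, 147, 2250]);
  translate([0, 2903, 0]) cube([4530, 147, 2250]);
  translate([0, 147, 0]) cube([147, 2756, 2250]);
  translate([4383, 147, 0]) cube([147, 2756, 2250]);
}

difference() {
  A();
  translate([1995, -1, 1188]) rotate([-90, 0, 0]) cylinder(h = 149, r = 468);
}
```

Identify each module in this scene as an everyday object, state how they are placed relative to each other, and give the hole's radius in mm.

A is a house frame. The house frame has a circular hole through its front wall. The hole's radius is 468 mm.

The subtracted cylinder has r = 468 mm.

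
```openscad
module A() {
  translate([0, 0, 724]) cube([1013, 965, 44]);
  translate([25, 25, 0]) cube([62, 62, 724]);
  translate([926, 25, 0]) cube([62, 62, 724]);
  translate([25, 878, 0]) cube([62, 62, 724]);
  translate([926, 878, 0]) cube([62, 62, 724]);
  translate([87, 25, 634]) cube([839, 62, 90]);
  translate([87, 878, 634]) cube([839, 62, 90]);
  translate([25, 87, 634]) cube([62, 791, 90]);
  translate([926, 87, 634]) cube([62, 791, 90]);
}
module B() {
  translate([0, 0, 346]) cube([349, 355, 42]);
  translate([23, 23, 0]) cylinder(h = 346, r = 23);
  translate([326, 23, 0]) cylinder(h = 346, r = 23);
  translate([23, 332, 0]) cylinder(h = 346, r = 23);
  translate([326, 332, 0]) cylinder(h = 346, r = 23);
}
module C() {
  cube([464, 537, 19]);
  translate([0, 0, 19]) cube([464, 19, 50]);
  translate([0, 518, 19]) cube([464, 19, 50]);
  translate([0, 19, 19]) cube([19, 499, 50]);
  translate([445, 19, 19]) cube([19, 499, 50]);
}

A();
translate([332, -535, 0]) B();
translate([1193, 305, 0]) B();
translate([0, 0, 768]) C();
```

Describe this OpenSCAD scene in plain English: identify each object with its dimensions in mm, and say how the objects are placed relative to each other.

A is a table with a 1013×965 mm rectangular top, 44 mm thick, top surface at z = 768 mm, supported by four 62×62 mm square legs, each inset 25 mm from the nearest pair of top edges, running from the floor. Four apron rails, 62 mm thick and 90 mm tall, run between adjacent legs with their top edges flush with the underside of the top and their outer faces flush with the legs' outer faces.

B is a simple wooden stool: a rectangular seat 349 mm (x) by 355 mm (y), 42 mm thick, top face at z = 388 mm, on four round legs, each 46 mm in diameter. The legs rest on z = 0, each leg's axis is inset half a diameter from the nearest pair of seat edges (so the leg's bounding box is flush with the corner).

C is an open-topped rectangular box: outside dimensions 464×537×69 mm, with a uniform wall and base thickness of 19 mm. The base is a full 464×537 slab on the floor; four walls sit on top of the base. The front and back walls (the −y and +y sides) span the full width; the two side walls fit between them.

Two stools sit around the table at the −y, +x sides. The open box is on top of the table.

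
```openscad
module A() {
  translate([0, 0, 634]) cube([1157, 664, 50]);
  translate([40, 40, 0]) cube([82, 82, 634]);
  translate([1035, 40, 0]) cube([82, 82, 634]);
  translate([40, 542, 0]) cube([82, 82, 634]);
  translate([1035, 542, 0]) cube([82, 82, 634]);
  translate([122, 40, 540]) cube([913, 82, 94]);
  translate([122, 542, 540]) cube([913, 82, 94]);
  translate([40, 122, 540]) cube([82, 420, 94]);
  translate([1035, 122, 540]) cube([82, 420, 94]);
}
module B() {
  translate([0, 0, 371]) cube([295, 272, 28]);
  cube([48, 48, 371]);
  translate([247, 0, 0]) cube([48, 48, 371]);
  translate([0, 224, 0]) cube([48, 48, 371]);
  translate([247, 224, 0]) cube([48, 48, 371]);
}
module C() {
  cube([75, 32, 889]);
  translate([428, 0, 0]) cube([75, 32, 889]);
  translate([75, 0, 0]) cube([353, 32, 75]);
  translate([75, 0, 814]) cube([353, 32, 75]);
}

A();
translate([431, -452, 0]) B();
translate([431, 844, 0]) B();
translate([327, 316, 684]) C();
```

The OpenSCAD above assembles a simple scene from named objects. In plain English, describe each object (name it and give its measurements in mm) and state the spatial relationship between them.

A is a table: top 1157 mm (x) × 664 mm (y), 50 mm thick, upper face at z = 684 mm, on four 82×82 mm square legs, each inset 40 mm from the nearest pair of top edges, running from z = 0 to the bottom of the top. Four apron rails, 82 mm thick and 94 mm tall, run between adjacent legs with their top edges flush with the underside of the top and their outer faces flush with the legs' outer faces.

B is a simple wooden stool: a rectangular seat 295 mm (x) by 272 mm (y), 28 mm thick, top face at z = 399 mm, on four square legs, each 48×48 mm in cross-section. The legs rest on z = 0, each flush with a corner of the seat.

C is a picture frame with a 353×739 mm rectangular opening (x by z) and a uniform 75 mm border on every side. Frame depth is 32 mm along y. It is built from two vertical stiles running the full outside height and two horizontal rails spanning the gap between the stiles.

Two stools sit around the table at the −y, +y sides. The picture frame is on top of the table, centred.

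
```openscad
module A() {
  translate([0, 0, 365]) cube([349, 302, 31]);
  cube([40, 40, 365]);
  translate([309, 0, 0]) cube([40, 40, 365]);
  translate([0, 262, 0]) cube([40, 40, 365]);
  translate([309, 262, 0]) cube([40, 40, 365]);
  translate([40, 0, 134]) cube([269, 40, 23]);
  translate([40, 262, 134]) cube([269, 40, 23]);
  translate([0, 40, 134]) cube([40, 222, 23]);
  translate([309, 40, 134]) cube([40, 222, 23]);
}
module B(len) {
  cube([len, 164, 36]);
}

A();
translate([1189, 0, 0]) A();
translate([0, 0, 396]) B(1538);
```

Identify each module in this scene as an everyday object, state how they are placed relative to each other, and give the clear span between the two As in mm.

A is a stool. B is a beam. A beam spans the tops of two stools. The clear span between the two stools is 840 mm.

Second stool starts at x = 1189; first ends at x = 349; clear span = 1189 − 349 = 840 mm.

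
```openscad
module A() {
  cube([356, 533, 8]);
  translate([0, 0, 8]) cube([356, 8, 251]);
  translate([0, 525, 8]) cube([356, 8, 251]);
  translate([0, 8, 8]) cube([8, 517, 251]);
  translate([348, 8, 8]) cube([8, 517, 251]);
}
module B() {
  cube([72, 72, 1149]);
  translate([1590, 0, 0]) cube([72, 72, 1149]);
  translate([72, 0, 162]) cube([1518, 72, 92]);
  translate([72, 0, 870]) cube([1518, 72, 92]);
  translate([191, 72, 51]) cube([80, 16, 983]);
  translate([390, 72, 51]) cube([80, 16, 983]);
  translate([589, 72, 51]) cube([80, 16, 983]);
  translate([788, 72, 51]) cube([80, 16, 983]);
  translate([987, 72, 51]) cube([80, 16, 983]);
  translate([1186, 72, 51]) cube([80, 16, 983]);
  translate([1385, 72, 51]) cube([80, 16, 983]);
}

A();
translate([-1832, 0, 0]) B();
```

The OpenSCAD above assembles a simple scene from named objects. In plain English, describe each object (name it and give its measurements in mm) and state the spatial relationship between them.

A is an open-topped rectangular box: outside dimensions 356×533×259 mm, with a uniform wall and base thickness of 8 mm. The base is a full 356×533 slab on the floor; four walls sit on top of the base. The front and back walls (the −y and +y sides) span the full width; the two side walls fit between them.

B is a fence section. Two 72×72 mm posts, 1149 mm tall, stand on the floor with a clear span of 1518 mm between their inner faces. Two horizontal rails of 72×92 mm section span the gap between the posts with their undersides at z = 162 mm and z = 870 mm, flush with the posts' −y face. 7 pickets, each 80 mm wide, 16 mm thick and 983 mm tall, are fixed to the +y face of the rails with their bottoms at z = 51 mm, evenly spaced across the span with equal gaps (rounded down to the nearest mm) at the −x end and between each pair — any rounding remainder accumulates at the +x end.

The fence section is on the floor beside the open box on its −x side.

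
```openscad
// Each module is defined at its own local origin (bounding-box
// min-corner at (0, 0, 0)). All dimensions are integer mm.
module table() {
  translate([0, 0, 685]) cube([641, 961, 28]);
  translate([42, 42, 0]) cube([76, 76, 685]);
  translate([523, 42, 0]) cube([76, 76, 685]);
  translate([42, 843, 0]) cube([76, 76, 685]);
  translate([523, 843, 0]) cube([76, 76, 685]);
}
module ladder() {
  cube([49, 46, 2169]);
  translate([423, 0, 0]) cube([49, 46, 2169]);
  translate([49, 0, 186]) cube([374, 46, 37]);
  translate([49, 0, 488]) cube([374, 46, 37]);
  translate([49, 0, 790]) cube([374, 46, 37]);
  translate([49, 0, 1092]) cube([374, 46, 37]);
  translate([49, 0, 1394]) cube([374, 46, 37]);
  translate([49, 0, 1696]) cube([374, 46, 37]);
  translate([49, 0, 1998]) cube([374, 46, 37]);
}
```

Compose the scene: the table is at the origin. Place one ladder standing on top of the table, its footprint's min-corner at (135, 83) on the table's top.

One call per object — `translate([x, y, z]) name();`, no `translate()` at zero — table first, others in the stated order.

table();
translate([135, 83, 713]) ladder();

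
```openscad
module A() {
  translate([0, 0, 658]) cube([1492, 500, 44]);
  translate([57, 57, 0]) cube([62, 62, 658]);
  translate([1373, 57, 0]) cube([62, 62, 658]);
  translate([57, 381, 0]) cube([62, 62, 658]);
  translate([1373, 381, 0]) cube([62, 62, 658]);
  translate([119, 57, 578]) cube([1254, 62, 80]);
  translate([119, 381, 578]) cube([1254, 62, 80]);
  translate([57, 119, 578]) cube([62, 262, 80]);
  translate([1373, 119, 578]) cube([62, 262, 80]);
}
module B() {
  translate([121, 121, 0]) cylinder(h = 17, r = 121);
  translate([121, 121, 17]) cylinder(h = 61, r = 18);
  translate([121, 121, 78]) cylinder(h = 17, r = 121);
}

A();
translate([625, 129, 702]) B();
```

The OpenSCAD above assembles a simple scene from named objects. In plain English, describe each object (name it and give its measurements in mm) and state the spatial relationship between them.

A is a rectangular dining table. The top is 1492×500×44 mm with its upper surface at z = 702 mm. It stands on four 62×62 mm square legs, each inset 57 mm from the nearest pair of top edges, running from the floor to the underside of the top. Four apron rails, 62 mm thick and 80 mm tall, run between adjacent legs with their top edges flush with the underside of the top and their outer faces flush with the legs' outer faces.

B is a spool: two coaxial disc flanges of radius 121 mm and thickness 17 mm, joined by a core cylinder of radius 18 mm and height 61 mm. The lower flange rests on z = 0 and the three cylinders share a vertical axis.

The spool is on top of the table, centred.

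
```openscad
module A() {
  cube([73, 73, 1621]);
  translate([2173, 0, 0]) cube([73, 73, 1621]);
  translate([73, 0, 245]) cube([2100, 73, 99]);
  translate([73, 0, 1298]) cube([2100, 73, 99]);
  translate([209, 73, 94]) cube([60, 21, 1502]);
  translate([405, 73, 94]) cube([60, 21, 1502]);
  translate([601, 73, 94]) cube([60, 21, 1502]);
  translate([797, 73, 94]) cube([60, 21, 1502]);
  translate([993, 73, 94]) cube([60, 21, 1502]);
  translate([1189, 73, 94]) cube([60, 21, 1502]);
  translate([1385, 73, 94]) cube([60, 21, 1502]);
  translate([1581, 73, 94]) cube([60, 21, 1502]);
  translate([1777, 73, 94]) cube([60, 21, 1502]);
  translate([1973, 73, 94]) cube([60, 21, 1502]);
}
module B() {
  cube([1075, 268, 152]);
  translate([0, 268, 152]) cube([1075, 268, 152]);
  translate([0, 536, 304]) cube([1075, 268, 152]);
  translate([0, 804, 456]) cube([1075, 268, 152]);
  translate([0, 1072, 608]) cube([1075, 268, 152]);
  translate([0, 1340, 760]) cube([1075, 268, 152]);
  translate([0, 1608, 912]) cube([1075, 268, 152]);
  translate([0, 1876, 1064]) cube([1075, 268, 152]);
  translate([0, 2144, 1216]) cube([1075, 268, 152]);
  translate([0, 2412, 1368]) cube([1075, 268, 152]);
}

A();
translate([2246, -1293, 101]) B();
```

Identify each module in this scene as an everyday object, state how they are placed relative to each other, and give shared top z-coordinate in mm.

Both tops at z = 1621 mm.

A is a fence section. B is a staircase. The staircase is beside the fence section with their tops flush at z = 1621. The shared top z-coordinate is 1621 mm.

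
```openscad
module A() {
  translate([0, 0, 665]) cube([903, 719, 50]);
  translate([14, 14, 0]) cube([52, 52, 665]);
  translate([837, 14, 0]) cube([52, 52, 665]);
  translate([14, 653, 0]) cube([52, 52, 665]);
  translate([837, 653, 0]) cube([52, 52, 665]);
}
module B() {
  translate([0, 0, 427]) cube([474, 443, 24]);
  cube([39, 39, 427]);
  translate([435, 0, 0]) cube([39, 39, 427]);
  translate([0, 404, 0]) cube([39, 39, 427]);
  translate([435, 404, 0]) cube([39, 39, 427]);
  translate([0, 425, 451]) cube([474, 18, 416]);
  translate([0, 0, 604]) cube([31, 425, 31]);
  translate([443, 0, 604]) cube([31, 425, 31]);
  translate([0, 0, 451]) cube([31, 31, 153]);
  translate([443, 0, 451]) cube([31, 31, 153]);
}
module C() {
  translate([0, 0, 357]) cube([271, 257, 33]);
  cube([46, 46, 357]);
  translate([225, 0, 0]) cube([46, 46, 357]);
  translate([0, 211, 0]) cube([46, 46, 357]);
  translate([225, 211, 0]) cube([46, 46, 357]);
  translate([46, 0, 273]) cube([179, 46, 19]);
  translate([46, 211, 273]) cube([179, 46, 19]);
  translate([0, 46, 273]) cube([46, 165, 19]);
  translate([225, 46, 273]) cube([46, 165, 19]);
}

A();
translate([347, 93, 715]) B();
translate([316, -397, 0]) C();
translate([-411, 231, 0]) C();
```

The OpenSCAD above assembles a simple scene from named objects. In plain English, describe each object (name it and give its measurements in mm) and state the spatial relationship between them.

A is a rectangular dining table. The top is 903×719×50 mm with its upper surface at z = 715 mm. It stands on four 52×52 mm square legs, each inset 14 mm from the nearest pair of top edges, running from the floor to the underside of the top.

B is a chair: 474×443 mm seat, 24 mm thick, top at z = 451 mm, on four 39 mm square corner legs flush with the seat edges. A 18 mm thick backrest slab spans the full seat width, extending 416 mm above the seat top, its back face flush with the seat's +y edge. Two armrests of 31×31 mm section run along each side from the seat's front edge to the front of the backrest, top faces 184 mm above the seat top and outer faces flush with the seat's x-edges; a 31×31 mm post under the front of each armrest stands on the seat at the front corner.

C is a four-legged stool. The seat is a 271×257×33 mm slab whose top surface is at z = 390 mm; four square legs, each 46×46 mm in cross-section, run from the floor (z = 0) to the underside of the seat, each flush with a corner of the seat. Four stretchers, 46 mm wide and 19 mm tall, connect adjacent legs with their undersides at z = 273 mm, each running between the inner faces of the legs it joins and aligned with the legs' outer faces on the other axis.

The chair is on top of the table. Two stools sit around the table at the −y, −x sides.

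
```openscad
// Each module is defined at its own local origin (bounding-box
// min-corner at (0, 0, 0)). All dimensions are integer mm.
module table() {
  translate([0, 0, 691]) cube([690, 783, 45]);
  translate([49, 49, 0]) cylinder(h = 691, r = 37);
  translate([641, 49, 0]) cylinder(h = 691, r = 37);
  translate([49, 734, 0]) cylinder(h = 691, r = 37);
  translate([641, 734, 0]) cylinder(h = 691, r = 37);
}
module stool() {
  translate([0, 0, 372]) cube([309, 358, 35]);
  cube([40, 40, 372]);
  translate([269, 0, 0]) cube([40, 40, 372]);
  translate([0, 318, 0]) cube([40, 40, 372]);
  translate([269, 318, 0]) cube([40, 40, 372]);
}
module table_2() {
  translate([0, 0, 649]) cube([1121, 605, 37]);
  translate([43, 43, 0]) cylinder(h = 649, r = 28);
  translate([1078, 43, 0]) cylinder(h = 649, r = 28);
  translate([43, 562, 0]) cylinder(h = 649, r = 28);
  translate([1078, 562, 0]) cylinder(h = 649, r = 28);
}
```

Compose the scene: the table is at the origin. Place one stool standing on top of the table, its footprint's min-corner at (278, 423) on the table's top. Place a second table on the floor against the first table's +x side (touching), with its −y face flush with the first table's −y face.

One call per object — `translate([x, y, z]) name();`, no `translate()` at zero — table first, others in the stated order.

table();
translate([278, 423, 736]) stool();
translate([690, 0, 0]) table_2();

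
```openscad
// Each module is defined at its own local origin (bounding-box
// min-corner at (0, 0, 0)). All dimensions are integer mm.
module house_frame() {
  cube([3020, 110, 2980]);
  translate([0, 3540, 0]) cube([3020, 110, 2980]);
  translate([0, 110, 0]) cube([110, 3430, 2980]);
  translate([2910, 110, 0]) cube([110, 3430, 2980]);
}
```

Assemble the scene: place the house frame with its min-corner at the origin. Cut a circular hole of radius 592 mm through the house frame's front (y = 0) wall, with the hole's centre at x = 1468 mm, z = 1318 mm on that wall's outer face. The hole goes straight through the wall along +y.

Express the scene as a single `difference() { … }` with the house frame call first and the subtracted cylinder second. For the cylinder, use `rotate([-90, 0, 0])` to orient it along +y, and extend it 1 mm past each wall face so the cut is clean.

difference() {
  house_frame();
  translate([1468, -1, 1318]) rotate([-90, 0, 0]) cylinder(h = 112, r = 592);
}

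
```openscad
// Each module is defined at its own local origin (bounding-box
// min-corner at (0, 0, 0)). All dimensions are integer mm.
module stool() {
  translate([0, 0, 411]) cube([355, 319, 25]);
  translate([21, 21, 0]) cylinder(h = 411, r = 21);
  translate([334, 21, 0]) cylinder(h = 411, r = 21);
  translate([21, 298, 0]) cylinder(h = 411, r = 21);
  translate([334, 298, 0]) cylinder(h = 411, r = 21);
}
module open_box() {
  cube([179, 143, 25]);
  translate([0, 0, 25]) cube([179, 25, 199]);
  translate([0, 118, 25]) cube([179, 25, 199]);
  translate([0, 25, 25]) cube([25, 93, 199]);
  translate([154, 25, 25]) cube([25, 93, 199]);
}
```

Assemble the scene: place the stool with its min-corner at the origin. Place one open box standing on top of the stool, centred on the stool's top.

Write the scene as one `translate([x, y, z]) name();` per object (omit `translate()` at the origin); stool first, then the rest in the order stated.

stool();
translate([88, 88, 436]) open_box();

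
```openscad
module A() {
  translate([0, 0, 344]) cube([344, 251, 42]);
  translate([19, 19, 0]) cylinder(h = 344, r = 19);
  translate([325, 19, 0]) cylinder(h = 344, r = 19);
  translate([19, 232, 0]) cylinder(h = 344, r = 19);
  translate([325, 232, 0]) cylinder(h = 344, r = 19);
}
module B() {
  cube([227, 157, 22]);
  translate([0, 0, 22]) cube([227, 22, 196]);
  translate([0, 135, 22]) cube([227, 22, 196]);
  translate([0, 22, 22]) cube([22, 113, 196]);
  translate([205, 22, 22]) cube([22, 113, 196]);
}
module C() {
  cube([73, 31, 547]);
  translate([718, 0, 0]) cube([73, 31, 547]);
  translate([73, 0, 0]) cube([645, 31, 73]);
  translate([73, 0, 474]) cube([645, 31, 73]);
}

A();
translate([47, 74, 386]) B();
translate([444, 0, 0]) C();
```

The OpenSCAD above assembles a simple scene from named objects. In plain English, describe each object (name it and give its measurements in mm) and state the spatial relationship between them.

A is a four-legged stool. The seat is a 344×251×42 mm slab whose top surface is at z = 386 mm; four round legs, each 38 mm in diameter, run from the floor (z = 0) to the underside of the seat, each leg's axis is inset half a diameter from the nearest pair of seat edges (so the leg's bounding box is flush with the corner).

B is an open-topped rectangular box: outside dimensions 227×157×218 mm, with a uniform wall and base thickness of 22 mm. The base is a full 227×157 slab on the floor; four walls sit on top of the base. The front and back walls (the −y and +y sides) span the full width; the two side walls fit between them.

C is a rectangular picture frame lying in the x–z plane (depth along y). The opening is 645 mm wide (x) by 401 mm tall (z), surrounded by a border 73 mm wide on all four sides. The frame is 31 mm deep and is made of two full-height vertical stiles with two horizontal rails fitted between them.

The open box is on top of the stool. The picture frame is on the floor beside the stool on its +x side.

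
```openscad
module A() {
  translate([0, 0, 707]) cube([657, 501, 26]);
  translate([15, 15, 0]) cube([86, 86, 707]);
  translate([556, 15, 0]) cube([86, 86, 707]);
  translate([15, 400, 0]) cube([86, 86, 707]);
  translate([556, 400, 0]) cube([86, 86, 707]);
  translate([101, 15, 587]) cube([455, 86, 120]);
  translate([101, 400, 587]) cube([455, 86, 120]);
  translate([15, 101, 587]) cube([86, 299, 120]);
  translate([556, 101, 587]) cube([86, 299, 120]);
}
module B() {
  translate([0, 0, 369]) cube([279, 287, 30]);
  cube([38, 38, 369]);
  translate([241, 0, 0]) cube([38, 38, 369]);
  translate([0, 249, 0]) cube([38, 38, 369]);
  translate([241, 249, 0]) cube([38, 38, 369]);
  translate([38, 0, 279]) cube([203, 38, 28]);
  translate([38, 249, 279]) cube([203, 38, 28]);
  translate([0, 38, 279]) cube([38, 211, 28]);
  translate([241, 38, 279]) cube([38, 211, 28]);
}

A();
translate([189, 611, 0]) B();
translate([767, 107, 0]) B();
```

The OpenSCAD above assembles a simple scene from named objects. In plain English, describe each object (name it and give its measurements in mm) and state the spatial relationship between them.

A is a table: top 657 mm (x) × 501 mm (y), 26 mm thick, upper face at z = 733 mm, on four 86×86 mm square legs, each inset 15 mm from the nearest pair of top edges, running from z = 0 to the bottom of the top. Four apron rails, 86 mm thick and 120 mm tall, run between adjacent legs with their top edges flush with the underside of the top and their outer faces flush with the legs' outer faces.

B is a four-legged stool. The seat is 279×287 mm, 30 mm thick, top at z = 399 mm. It stands on four square legs, each 38×38 mm in cross-section, from z = 0 to the seat underside, each flush with a corner of the seat. Four stretchers, 38 mm wide and 28 mm tall, connect adjacent legs with their undersides at z = 279 mm, each running between the inner faces of the legs it joins and aligned with the legs' outer faces on the other axis.

Two stools sit around the table at the +y, +x sides.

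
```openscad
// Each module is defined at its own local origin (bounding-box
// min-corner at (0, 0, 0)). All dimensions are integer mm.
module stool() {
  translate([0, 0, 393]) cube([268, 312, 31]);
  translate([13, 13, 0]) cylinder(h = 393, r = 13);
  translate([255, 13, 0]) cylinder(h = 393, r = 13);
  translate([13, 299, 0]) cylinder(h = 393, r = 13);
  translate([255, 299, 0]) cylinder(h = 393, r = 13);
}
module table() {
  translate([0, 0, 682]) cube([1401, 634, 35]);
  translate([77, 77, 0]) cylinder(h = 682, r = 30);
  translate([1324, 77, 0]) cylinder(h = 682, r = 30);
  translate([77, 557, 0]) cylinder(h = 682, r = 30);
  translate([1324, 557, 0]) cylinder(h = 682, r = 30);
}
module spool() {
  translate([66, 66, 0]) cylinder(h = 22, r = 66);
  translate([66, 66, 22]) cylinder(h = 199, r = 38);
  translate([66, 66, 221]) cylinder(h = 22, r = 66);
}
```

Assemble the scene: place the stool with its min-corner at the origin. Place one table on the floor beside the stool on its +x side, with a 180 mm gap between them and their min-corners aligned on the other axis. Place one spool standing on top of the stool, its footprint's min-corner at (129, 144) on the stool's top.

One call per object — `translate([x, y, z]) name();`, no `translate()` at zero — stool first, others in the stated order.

stool();
translate([448, 0, 0]) table();
translate([129, 144, 424]) spool();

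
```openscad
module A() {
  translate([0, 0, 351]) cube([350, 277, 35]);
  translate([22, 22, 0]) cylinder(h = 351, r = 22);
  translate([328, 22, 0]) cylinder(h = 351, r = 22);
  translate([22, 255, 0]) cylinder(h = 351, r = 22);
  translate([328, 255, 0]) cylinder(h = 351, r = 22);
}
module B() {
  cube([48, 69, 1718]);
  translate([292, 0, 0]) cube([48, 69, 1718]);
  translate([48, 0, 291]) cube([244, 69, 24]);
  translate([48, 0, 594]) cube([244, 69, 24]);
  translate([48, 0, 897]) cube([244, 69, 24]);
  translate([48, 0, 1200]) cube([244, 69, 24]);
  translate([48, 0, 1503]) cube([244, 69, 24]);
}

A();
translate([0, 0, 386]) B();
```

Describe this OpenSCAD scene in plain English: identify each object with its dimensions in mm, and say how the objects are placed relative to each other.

A is a simple wooden stool: a rectangular seat 350 mm (x) by 277 mm (y), 35 mm thick, top face at z = 386 mm, on four round legs, each 44 mm in diameter. The legs rest on z = 0, each leg's axis is inset half a diameter from the nearest pair of seat edges (so the leg's bounding box is flush with the corner).

B is a wooden ladder with two side rails of 48×69 mm section and 1718 mm height, set 340 mm apart overall. Between them run 5 rectangular rungs (69 mm deep, 24 mm thick), front faces flush with the rails' −y face. The bottom of the first rung is 291 mm above the floor and each subsequent rung is 303 mm higher than the one below.

The ladder is on top of the stool.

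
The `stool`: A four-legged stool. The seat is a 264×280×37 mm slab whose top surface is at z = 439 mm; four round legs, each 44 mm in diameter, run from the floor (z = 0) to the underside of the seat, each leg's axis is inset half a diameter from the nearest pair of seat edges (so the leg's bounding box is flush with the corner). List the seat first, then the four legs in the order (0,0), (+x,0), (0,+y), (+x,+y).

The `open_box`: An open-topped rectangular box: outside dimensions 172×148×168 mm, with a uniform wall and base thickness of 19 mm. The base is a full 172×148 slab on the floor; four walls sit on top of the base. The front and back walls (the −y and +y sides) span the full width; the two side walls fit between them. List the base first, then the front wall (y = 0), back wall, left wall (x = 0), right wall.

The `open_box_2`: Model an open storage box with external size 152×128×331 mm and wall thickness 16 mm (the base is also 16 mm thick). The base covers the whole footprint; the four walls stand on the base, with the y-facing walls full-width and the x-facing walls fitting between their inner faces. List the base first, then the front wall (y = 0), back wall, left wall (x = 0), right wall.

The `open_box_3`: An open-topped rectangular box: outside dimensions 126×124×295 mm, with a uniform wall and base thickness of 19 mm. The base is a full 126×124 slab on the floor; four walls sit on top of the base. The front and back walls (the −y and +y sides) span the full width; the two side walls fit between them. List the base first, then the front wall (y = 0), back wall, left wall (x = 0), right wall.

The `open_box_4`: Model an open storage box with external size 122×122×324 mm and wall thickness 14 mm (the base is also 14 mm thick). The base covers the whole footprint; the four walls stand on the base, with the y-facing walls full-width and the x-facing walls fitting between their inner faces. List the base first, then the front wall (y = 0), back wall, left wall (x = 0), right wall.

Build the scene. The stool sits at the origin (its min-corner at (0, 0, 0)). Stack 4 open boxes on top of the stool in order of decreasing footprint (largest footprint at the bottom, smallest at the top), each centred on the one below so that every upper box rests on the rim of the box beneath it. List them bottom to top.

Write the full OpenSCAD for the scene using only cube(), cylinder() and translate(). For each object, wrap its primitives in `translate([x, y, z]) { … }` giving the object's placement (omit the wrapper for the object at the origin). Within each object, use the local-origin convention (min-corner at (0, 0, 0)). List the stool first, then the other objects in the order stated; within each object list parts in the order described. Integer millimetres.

translate([0, 0, 402]) cube([264, 280, 37]);
translate([22, 22, 0]) cylinder(h = 402, r = 22);
translate([242, 22, 0]) cylinder(h = 402, r = 22);
translate([22, 258, 0]) cylinder(h = 402, r = 22);
translate([242, 258, 0]) cylinder(h = 402, r = 22);
translate([46, 66, 439]) {
  cube([172, 148, 19]);
  translate([0, 0, 19]) cube([172, 19, 149]);
  translate([0, 129, 19]) cube([172, 19, 149]);
  translate([0, 19, 19]) cube([19, 110, 149]);
  translate([153, 19, 19]) cube([19, 110, 149]);
}
translate([56, 76, 607]) {
  cube([152, 128, 16]);
  translate([0, 0, 16]) cube([152, 16, 315]);
  translate([0, 112, 16]) cube([152, 16, 315]);
  translate([0, 16, 16]) cube([16, 96, 315]);
  translate([136, 16, 16]) cube([16, 96, 315]);
}
translate([69, 78, 938]) {
  cube([126, 124, 19]);
  translate([0, 0, 19]) cube([126, 19, 276]);
  translate([0, 105, 19]) cube([126, 19, 276]);
  translate([0, 19, 19]) cube([19, 86, 276]);
  translate([107, 19, 19]) cube([19, 86, 276]);
}
translate([71, 79, 1233]) {
  cube([122, 122, 14]);
  translate([0, 0, 14]) cube([122, 14, 310]);
  translate([0, 108, 14]) cube([122, 14, 310]);
  translate([0, 14, 14]) cube([14, 94, 310]);
  translate([108, 14, 14]) cube([14, 94, 310]);
}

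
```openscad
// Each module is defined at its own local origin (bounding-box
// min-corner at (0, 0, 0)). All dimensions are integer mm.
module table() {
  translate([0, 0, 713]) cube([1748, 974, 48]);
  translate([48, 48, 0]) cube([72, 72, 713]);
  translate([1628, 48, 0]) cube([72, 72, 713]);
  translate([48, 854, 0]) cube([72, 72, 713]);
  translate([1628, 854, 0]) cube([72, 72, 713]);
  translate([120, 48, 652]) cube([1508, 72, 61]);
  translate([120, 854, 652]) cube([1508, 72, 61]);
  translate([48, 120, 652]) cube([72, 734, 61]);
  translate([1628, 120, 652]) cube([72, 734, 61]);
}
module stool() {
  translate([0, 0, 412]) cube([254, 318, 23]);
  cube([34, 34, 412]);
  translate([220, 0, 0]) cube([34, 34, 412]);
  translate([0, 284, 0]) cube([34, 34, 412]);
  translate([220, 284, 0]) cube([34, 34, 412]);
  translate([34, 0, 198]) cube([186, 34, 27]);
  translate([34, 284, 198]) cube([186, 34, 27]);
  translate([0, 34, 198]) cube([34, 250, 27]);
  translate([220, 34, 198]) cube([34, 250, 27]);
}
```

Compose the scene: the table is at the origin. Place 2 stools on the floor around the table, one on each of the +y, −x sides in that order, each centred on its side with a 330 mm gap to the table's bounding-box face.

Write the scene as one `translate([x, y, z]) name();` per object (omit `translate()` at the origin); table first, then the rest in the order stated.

table();
translate([747, 1304, 0]) stool();
translate([-584, 328, 0]) stool();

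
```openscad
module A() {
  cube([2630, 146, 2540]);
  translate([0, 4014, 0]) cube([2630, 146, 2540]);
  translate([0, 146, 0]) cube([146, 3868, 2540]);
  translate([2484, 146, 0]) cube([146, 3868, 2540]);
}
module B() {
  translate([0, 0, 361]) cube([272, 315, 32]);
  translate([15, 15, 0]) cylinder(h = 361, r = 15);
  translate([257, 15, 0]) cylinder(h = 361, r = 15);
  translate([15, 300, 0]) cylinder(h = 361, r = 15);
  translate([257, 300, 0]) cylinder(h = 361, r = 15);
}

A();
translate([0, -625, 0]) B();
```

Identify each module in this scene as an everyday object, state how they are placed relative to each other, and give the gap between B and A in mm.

A is a house frame. B is a stool. The stool is on the floor beside the house frame on its −y side. The gap between the stool and the house frame is 310 mm.

The stool's nearest face is 310 mm from the house frame's −y face.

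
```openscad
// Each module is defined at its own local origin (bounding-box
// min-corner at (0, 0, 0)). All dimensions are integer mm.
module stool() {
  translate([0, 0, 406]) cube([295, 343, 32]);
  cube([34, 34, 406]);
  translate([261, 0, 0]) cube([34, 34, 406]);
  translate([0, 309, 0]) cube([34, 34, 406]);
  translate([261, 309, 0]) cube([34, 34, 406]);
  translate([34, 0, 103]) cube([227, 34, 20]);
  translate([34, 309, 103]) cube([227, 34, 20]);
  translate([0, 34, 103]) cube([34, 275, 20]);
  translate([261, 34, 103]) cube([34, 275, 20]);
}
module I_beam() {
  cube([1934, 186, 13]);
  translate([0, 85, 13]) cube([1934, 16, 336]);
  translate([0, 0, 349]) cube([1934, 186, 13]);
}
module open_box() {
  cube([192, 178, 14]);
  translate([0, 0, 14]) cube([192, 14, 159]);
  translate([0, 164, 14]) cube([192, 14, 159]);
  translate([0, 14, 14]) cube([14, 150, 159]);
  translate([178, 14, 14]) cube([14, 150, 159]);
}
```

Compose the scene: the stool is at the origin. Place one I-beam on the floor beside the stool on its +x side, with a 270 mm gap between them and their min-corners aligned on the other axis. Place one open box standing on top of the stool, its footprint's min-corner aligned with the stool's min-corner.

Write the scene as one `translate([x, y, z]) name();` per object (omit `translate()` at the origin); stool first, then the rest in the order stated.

stool();
translate([565, 0, 0]) I_beam();
translate([0, 0, 438]) open_box();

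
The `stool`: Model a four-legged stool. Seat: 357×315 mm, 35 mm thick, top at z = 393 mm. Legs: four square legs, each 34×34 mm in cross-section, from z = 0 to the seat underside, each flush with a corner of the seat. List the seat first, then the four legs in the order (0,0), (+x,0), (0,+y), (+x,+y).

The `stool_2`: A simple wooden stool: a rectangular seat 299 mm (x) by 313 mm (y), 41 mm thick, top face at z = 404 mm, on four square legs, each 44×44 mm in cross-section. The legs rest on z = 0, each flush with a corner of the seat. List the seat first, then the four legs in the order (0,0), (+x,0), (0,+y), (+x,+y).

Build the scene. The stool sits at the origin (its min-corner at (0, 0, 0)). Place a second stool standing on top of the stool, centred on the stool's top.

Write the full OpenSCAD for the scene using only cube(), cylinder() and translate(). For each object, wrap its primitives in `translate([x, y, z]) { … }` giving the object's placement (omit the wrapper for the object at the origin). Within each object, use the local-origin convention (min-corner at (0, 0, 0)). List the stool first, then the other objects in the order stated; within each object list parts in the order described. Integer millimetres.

translate([0, 0, 358]) cube([357, 315, 35]);
cube([34, 34, 358]);
translate([323, 0, 0]) cube([34, 34, 358]);
translate([0, 281, 0]) cube([34, 34, 358]);
translate([323, 281, 0]) cube([34, 34, 358]);
translate([29, 1, 393]) {
  translate([0, 0, 363]) cube([299, 313, 41]);
  cube([44, 44, 363]);
  translate([255, 0, 0]) cube([44, 44, 363]);
  translate([0, 269, 0]) cube([44, 44, 363]);
  translate([255, 269, 0]) cube([44, 44, 363]);
}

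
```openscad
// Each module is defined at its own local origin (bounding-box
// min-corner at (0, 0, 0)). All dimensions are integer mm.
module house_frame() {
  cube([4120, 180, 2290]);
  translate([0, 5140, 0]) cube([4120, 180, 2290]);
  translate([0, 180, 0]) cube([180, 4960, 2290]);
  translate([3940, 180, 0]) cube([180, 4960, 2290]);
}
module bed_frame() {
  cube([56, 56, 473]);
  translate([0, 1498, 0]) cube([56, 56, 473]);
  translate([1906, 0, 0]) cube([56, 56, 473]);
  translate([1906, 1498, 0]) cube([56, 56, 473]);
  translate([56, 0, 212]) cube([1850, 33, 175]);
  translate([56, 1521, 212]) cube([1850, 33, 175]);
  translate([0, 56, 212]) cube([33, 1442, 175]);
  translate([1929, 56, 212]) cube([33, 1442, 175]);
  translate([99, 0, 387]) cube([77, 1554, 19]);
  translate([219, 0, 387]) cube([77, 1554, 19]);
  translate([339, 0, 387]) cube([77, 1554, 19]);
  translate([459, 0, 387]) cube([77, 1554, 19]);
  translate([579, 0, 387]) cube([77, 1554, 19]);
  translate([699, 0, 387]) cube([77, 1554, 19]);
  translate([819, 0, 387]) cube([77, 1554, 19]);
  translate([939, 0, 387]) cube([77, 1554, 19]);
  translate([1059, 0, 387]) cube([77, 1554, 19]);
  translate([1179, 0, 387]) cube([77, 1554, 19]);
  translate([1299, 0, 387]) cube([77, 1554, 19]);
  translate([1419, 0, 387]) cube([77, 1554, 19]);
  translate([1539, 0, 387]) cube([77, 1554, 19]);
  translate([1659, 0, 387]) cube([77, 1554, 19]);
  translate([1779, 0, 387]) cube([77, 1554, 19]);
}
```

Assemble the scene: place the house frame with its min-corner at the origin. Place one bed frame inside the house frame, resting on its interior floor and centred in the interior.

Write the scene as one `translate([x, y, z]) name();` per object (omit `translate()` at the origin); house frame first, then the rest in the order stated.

house_frame();
translate([1079, 1883, 0]) bed_frame();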